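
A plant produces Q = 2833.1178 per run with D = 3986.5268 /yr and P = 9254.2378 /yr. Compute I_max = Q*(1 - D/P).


D/P = 0.4308
1 - D/P = 0.5692
I_max = 2833.1178 * 0.5692 = 1612.6715

1612.6715 units


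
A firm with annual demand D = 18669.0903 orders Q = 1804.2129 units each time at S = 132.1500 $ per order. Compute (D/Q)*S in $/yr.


Number of orders = D/Q = 10.3475
Cost = 10.3475 * 132.1500 = 1367.4219

1367.4219 $/yr


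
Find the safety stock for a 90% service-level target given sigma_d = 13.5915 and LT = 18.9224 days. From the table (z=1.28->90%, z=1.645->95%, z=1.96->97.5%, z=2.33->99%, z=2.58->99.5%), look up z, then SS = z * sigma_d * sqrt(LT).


From the table, SL = 90% corresponds to z = 1.28
sqrt(LT) = sqrt(18.9224) = 4.3500
SS = 1.28 * 13.5915 * 4.3500 = 75.6773

75.6773 units


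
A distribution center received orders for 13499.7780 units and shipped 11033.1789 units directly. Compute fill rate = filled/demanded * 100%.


FR = 11033.1789 / 13499.7780 * 100 = 81.7286

81.7286%


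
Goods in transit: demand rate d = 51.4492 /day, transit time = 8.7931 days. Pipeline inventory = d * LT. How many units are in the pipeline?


Pipeline = 51.4492 * 8.7931 = 452.3980

452.3980 units


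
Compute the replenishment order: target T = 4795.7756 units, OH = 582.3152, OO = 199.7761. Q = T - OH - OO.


Inventory position = OH + OO = 582.3152 + 199.7761 = 782.0913
Q = 4795.7756 - 782.0913 = 4013.6843

4013.6843 units


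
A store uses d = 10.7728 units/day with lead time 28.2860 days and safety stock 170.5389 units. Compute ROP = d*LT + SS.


d*LT = 10.7728 * 28.2860 = 304.7194
ROP = 304.7194 + 170.5389 = 475.2583

475.2583 units


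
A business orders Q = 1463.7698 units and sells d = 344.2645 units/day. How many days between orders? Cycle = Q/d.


Cycle = 1463.7698 / 344.2645 = 4.2519

4.2519 days


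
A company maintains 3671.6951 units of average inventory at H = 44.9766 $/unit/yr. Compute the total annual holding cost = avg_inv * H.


Cost = 3671.6951 * 44.9766 = 165140.3618

165140.3618 $/yr


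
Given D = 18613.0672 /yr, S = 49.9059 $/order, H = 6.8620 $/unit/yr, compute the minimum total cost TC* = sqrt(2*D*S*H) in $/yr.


2*D*S*H = 12748249.2690
TC* = sqrt(12748249.2690) = 3570.4691

3570.4691 $/yr


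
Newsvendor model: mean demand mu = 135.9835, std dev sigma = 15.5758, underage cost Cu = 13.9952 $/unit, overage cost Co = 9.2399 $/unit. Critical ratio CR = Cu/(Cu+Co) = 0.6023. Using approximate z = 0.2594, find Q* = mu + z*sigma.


CR = Cu/(Cu+Co) = 13.9952/(13.9952+9.2399) = 0.6023
z = 0.2594
Q* = 135.9835 + 0.2594 * 15.5758 = 140.0239

140.0239 units


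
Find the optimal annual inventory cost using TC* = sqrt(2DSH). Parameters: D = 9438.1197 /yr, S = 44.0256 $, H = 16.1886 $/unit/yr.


2*D*S*H = 13453337.9678
TC* = sqrt(13453337.9678) = 3667.8792

3667.8792 $/yr


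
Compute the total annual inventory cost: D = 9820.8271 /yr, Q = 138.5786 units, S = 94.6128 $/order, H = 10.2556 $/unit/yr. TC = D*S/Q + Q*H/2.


Ordering cost = D*S/Q = 6705.0465
Holding cost = Q*H/2 = 710.6033
TC = 6705.0465 + 710.6033 = 7415.6498

7415.6498 $/yr


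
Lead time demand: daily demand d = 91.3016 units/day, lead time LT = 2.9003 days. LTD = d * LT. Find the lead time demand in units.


LTD = 91.3016 * 2.9003 = 264.8020

264.8020 units


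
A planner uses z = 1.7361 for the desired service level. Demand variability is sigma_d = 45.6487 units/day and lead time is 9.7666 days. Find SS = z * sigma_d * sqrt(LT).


sqrt(LT) = sqrt(9.7666) = 3.1252
SS = 1.7361 * 45.6487 * 3.1252 = 247.6708

247.6708 units


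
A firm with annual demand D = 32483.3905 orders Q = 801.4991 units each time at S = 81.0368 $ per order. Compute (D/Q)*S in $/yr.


Number of orders = D/Q = 40.5283
Cost = 40.5283 * 81.0368 = 3284.2832

3284.2832 $/yr


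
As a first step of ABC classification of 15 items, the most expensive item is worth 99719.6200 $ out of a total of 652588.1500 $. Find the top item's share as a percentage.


Top item = 99719.6200
Total = 652588.1500
Percentage = 99719.6200 / 652588.1500 * 100 = 15.2806

15.2806%


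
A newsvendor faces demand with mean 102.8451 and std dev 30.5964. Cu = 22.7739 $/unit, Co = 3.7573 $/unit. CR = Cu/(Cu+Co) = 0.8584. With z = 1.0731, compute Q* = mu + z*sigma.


CR = Cu/(Cu+Co) = 22.7739/(22.7739+3.7573) = 0.8584
z = 1.0731
Q* = 102.8451 + 1.0731 * 30.5964 = 135.6781

135.6781 units


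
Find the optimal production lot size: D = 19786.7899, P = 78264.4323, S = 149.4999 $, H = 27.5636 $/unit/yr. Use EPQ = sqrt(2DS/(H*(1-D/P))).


1 - D/P = 1 - 0.2528 = 0.7472
H*(1-D/P) = 20.5950
2DS = 5916246.2227
EPQ = sqrt(287266.4355) = 535.9724

535.9724 units


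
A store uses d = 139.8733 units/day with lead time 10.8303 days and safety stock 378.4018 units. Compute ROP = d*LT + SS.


d*LT = 139.8733 * 10.8303 = 1514.8698
ROP = 1514.8698 + 378.4018 = 1893.2716

1893.2716 units


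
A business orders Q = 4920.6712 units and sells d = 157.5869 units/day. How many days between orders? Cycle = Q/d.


Cycle = 4920.6712 / 157.5869 = 31.2251

31.2251 days


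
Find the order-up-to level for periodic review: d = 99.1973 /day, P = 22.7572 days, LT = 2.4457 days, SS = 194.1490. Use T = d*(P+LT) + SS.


P + LT = 25.2029
d*(P+LT) = 99.1973 * 25.2029 = 2500.0596
T = 2500.0596 + 194.1490 = 2694.2086

2694.2086 units


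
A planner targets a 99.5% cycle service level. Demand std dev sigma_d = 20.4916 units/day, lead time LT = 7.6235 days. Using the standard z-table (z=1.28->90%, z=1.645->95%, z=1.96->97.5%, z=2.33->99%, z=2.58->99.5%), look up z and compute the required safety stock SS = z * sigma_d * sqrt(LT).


From the table, SL = 99.5% corresponds to z = 2.58
sqrt(LT) = sqrt(7.6235) = 2.7611
SS = 2.58 * 20.4916 * 2.7611 = 145.9731

145.9731 units


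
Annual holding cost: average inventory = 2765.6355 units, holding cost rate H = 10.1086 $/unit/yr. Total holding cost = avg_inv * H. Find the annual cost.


Cost = 2765.6355 * 10.1086 = 27956.7030

27956.7030 $/yr


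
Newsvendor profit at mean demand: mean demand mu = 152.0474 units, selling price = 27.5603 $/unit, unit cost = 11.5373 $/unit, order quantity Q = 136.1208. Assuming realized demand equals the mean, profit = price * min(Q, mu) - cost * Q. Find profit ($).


Sales at mu = min(136.1208, 152.0474) = 136.1208
Revenue = 27.5603 * 136.1208 = 3751.5301
Total cost = 11.5373 * 136.1208 = 1570.4665
Profit = 3751.5301 - 1570.4665 = 2181.0636

2181.0636 $


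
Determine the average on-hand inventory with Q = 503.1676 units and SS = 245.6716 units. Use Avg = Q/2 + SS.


Q/2 = 251.5838
Avg = 251.5838 + 245.6716 = 497.2554

497.2554 units


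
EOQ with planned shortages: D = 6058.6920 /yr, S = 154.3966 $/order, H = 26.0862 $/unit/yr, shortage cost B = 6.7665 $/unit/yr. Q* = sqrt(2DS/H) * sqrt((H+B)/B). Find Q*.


sqrt(2DS/H) = 267.8045
sqrt((H+B)/B) = 2.2035
Q* = 267.8045 * 2.2035 = 590.0942

590.0942 units


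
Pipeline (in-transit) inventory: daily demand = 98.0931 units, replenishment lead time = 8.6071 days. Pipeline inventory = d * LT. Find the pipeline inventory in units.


Pipeline = 98.0931 * 8.6071 = 844.2971

844.2971 units


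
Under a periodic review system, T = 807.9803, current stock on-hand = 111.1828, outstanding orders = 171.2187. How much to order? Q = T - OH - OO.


Inventory position = OH + OO = 111.1828 + 171.2187 = 282.4015
Q = 807.9803 - 282.4015 = 525.5788

525.5788 units


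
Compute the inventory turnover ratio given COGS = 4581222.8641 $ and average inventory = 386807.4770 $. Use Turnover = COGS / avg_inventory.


Turnover = 4581222.8641 / 386807.4770 = 11.8437

11.8437


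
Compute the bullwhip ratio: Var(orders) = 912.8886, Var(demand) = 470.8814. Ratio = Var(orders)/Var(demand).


BW = 912.8886 / 470.8814 = 1.9387

1.9387


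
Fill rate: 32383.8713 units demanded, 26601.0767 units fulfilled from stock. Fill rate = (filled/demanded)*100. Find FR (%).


FR = 26601.0767 / 32383.8713 * 100 = 82.1430

82.1430%


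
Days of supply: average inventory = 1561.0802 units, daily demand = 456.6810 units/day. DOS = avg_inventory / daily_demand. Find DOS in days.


DOS = 1561.0802 / 456.6810 = 3.4183

3.4183 days


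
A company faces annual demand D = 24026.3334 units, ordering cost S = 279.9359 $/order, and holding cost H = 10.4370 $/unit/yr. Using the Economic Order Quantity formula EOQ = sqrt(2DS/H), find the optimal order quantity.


2*D*S = 2 * 24026.3334 * 279.9359 = 13451666.5281
2*D*S/H = 1288844.1629
EOQ = sqrt(1288844.1629) = 1135.2727

1135.2727 units


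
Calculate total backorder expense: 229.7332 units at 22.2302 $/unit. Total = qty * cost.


Total = 229.7332 * 22.2302 = 5107.0150

5107.0150 $


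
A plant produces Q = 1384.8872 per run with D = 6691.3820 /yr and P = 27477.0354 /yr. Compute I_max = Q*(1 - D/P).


D/P = 0.2435
1 - D/P = 0.7565
I_max = 1384.8872 * 0.7565 = 1047.6307

1047.6307 units


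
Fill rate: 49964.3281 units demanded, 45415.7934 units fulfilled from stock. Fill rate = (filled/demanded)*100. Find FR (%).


FR = 45415.7934 / 49964.3281 * 100 = 90.8964

90.8964%


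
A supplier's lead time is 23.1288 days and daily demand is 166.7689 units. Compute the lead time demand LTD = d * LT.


LTD = 166.7689 * 23.1288 = 3857.1645

3857.1645 units


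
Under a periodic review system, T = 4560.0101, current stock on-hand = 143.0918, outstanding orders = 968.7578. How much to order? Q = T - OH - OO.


Inventory position = OH + OO = 143.0918 + 968.7578 = 1111.8496
Q = 4560.0101 - 1111.8496 = 3448.1605

3448.1605 units


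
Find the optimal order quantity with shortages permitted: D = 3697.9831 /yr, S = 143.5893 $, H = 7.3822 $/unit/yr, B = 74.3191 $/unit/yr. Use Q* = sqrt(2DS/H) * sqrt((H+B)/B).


sqrt(2DS/H) = 379.2849
sqrt((H+B)/B) = 1.0485
Q* = 379.2849 * 1.0485 = 397.6764

397.6764 units


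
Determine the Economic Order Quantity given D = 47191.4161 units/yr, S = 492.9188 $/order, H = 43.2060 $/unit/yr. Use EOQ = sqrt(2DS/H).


2*D*S = 2 * 47191.4161 * 492.9188 = 46523072.3886
2*D*S/H = 1076773.4201
EOQ = sqrt(1076773.4201) = 1037.6769

1037.6769 units


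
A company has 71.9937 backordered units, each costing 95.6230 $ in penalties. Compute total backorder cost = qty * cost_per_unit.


Total = 71.9937 * 95.6230 = 6884.2536

6884.2536 $


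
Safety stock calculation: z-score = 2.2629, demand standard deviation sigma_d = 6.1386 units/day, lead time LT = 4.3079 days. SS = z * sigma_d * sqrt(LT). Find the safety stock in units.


sqrt(LT) = sqrt(4.3079) = 2.0755
SS = 2.2629 * 6.1386 * 2.0755 = 28.8315

28.8315 units


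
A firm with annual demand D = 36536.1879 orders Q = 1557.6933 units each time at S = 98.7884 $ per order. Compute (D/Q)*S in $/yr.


Number of orders = D/Q = 23.4553
Cost = 23.4553 * 98.7884 = 2317.1131

2317.1131 $/yr


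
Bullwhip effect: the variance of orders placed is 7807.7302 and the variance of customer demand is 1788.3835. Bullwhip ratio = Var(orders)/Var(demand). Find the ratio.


BW = 7807.7302 / 1788.3835 = 4.3658

4.3658


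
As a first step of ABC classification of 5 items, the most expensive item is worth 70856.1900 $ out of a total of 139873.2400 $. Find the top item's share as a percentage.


Top item = 70856.1900
Total = 139873.2400
Percentage = 70856.1900 / 139873.2400 * 100 = 50.6574

50.6574%


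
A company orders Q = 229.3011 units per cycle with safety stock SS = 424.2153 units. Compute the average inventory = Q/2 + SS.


Q/2 = 114.6505
Avg = 114.6505 + 424.2153 = 538.8659

538.8659 units


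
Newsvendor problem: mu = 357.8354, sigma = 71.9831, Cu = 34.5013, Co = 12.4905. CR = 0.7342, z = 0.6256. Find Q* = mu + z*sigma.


CR = Cu/(Cu+Co) = 34.5013/(34.5013+12.4905) = 0.7342
z = 0.6256
Q* = 357.8354 + 0.6256 * 71.9831 = 402.8680

402.8680 units


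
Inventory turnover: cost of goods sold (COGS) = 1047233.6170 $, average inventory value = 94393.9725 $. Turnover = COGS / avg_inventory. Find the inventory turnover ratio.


Turnover = 1047233.6170 / 94393.9725 = 11.0943

11.0943


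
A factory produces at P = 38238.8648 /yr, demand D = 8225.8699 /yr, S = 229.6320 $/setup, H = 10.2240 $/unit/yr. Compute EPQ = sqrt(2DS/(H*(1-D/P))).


1 - D/P = 1 - 0.2151 = 0.7849
H*(1-D/P) = 8.0246
2DS = 3777845.9138
EPQ = sqrt(470781.1399) = 686.1349

686.1349 units


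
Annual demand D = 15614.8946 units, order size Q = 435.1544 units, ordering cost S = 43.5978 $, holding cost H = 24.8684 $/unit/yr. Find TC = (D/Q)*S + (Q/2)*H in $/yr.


Ordering cost = D*S/Q = 1564.4448
Holding cost = Q*H/2 = 5410.7968
TC = 1564.4448 + 5410.7968 = 6975.2417

6975.2417 $/yr


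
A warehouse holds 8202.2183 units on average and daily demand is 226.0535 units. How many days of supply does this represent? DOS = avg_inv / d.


DOS = 8202.2183 / 226.0535 = 36.2844

36.2844 days


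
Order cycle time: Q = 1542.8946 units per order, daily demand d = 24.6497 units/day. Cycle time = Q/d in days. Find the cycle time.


Cycle = 1542.8946 / 24.6497 = 62.5928

62.5928 days


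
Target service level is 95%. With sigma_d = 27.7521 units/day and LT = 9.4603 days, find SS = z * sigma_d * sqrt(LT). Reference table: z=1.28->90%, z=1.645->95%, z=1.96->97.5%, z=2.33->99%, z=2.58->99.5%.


From the table, SL = 95% corresponds to z = 1.645
sqrt(LT) = sqrt(9.4603) = 3.0758
SS = 1.645 * 27.7521 * 3.0758 = 140.4152

140.4152 units


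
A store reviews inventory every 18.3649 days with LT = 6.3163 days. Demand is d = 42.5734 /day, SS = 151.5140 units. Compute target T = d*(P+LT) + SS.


P + LT = 24.6812
d*(P+LT) = 42.5734 * 24.6812 = 1050.7626
T = 1050.7626 + 151.5140 = 1202.2766

1202.2766 units


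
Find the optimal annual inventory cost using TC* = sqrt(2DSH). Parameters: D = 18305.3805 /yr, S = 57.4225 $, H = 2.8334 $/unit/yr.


2*D*S*H = 5956604.1854
TC* = sqrt(5956604.1854) = 2440.6155

2440.6155 $/yr


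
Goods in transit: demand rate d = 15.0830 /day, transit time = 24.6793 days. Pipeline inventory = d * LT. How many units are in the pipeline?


Pipeline = 15.0830 * 24.6793 = 372.2379

372.2379 units


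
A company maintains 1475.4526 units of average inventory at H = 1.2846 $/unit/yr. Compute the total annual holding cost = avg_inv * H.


Cost = 1475.4526 * 1.2846 = 1895.3664

1895.3664 $/yr


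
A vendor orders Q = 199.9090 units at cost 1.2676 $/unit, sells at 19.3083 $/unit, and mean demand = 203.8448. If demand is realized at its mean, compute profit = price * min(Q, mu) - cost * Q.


Sales at mu = min(199.9090, 203.8448) = 199.9090
Revenue = 19.3083 * 199.9090 = 3859.9029
Total cost = 1.2676 * 199.9090 = 253.4046
Profit = 3859.9029 - 253.4046 = 3606.4983

3606.4983 $


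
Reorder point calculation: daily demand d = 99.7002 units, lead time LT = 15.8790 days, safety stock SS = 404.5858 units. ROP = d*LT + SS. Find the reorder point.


d*LT = 99.7002 * 15.8790 = 1583.1395
ROP = 1583.1395 + 404.5858 = 1987.7253

1987.7253 units


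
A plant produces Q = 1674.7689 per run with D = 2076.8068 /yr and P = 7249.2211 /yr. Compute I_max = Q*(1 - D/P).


D/P = 0.2865
1 - D/P = 0.7135
I_max = 1674.7689 * 0.7135 = 1194.9696

1194.9696 units


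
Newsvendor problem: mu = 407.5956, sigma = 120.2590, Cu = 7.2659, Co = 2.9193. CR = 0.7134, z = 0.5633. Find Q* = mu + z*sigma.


CR = Cu/(Cu+Co) = 7.2659/(7.2659+2.9193) = 0.7134
z = 0.5633
Q* = 407.5956 + 0.5633 * 120.2590 = 475.3375

475.3375 units


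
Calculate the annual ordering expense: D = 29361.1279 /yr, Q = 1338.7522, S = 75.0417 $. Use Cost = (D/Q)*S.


Number of orders = D/Q = 21.9317
Cost = 21.9317 * 75.0417 = 1645.7930

1645.7930 $/yr


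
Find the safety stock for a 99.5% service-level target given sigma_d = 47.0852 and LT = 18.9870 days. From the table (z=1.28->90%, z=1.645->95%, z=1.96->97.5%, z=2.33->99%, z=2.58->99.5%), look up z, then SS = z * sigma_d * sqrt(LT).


From the table, SL = 99.5% corresponds to z = 2.58
sqrt(LT) = sqrt(18.9870) = 4.3574
SS = 2.58 * 47.0852 * 4.3574 = 529.3371

529.3371 units


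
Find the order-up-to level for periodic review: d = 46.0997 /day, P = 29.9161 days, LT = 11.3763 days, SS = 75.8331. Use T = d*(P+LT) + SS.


P + LT = 41.2924
d*(P+LT) = 46.0997 * 41.2924 = 1903.5673
T = 1903.5673 + 75.8331 = 1979.4004

1979.4004 units


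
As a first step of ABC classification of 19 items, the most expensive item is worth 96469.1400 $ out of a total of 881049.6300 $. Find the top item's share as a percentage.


Top item = 96469.1400
Total = 881049.6300
Percentage = 96469.1400 / 881049.6300 * 100 = 10.9493

10.9493%


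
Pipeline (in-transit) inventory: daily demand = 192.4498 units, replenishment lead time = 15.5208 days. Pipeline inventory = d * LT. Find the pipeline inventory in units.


Pipeline = 192.4498 * 15.5208 = 2986.9749

2986.9749 units


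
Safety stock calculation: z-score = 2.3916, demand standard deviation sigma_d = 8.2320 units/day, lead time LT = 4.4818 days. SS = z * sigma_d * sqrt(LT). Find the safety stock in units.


sqrt(LT) = sqrt(4.4818) = 2.1170
SS = 2.3916 * 8.2320 * 2.1170 = 41.6793

41.6793 units


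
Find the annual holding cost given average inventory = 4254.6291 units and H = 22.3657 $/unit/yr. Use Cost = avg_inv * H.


Cost = 4254.6291 * 22.3657 = 95157.7581

95157.7581 $/yr


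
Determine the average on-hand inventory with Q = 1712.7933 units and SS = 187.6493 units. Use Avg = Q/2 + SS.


Q/2 = 856.3967
Avg = 856.3967 + 187.6493 = 1044.0459

1044.0459 units


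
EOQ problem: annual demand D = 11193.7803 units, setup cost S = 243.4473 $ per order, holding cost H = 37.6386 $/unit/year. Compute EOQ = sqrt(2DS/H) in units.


2*D*S = 2 * 11193.7803 * 243.4473 = 5450191.1817
2*D*S/H = 144803.2387
EOQ = sqrt(144803.2387) = 380.5302

380.5302 units


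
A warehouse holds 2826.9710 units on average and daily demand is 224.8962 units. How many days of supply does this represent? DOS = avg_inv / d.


DOS = 2826.9710 / 224.8962 = 12.5701

12.5701 days


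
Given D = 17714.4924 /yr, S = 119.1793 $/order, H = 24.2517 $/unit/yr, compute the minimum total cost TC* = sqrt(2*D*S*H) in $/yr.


2*D*S*H = 102400417.0810
TC* = sqrt(102400417.0810) = 10119.3091

10119.3091 $/yr


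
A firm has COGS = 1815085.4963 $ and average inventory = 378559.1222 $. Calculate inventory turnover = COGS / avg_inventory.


Turnover = 1815085.4963 / 378559.1222 = 4.7947

4.7947


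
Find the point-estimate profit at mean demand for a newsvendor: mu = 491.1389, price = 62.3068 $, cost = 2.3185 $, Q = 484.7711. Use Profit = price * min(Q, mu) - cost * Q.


Sales at mu = min(484.7711, 491.1389) = 484.7711
Revenue = 62.3068 * 484.7711 = 30204.5360
Total cost = 2.3185 * 484.7711 = 1123.9418
Profit = 30204.5360 - 1123.9418 = 29080.5942

29080.5942 $


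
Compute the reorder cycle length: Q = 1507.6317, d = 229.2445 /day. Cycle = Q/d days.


Cycle = 1507.6317 / 229.2445 = 6.5765

6.5765 days


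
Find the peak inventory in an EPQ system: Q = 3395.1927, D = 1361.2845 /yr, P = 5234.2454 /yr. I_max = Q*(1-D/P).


D/P = 0.2601
1 - D/P = 0.7399
I_max = 3395.1927 * 0.7399 = 2512.1957

2512.1957 units


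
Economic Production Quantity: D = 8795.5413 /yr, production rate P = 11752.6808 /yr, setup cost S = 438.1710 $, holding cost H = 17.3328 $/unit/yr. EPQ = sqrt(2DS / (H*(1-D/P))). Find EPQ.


1 - D/P = 1 - 0.7484 = 0.2516
H*(1-D/P) = 4.3612
2DS = 7707902.2539
EPQ = sqrt(1767390.8464) = 1329.4325

1329.4325 units


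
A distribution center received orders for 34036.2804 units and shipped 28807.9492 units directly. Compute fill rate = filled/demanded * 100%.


FR = 28807.9492 / 34036.2804 * 100 = 84.6389

84.6389%


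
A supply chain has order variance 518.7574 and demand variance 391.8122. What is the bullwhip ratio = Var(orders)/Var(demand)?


BW = 518.7574 / 391.8122 = 1.3240

1.3240


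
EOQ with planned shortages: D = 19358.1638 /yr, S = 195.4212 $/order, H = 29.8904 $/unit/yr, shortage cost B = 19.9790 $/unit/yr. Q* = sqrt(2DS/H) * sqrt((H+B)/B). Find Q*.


sqrt(2DS/H) = 503.1148
sqrt((H+B)/B) = 1.5799
Q* = 503.1148 * 1.5799 = 794.8721

794.8721 units


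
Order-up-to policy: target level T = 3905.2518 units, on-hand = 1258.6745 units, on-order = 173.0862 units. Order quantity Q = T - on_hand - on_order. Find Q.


Inventory position = OH + OO = 1258.6745 + 173.0862 = 1431.7607
Q = 3905.2518 - 1431.7607 = 2473.4911

2473.4911 units


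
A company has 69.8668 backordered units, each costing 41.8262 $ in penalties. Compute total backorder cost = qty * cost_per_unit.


Total = 69.8668 * 41.8262 = 2922.2628

2922.2628 $


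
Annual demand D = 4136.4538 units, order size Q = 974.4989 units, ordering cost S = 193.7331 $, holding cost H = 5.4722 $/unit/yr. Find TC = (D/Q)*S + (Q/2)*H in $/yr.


Ordering cost = D*S/Q = 822.3386
Holding cost = Q*H/2 = 2666.3264
TC = 822.3386 + 2666.3264 = 3488.6650

3488.6650 $/yr


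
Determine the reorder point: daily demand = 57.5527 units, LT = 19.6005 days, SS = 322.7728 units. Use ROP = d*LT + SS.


d*LT = 57.5527 * 19.6005 = 1128.0617
ROP = 1128.0617 + 322.7728 = 1450.8345

1450.8345 units


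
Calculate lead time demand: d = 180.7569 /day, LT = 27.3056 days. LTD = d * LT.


LTD = 180.7569 * 27.3056 = 4935.6756

4935.6756 units


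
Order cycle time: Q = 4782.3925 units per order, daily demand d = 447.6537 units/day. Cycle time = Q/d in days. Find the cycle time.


Cycle = 4782.3925 / 447.6537 = 10.6832

10.6832 days


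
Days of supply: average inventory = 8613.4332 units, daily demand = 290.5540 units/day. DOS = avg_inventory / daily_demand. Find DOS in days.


DOS = 8613.4332 / 290.5540 = 29.6449

29.6449 days


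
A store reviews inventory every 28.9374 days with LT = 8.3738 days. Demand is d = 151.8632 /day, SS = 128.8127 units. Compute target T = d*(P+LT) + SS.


P + LT = 37.3112
d*(P+LT) = 151.8632 * 37.3112 = 5666.1982
T = 5666.1982 + 128.8127 = 5795.0109

5795.0109 units


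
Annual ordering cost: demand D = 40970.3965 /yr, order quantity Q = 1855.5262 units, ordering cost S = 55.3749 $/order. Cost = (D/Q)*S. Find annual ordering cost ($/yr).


Number of orders = D/Q = 22.0802
Cost = 22.0802 * 55.3749 = 1222.6891

1222.6891 $/yr


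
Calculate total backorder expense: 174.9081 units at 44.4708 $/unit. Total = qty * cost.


Total = 174.9081 * 44.4708 = 7778.3031

7778.3031 $


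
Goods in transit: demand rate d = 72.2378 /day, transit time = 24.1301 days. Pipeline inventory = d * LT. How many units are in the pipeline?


Pipeline = 72.2378 * 24.1301 = 1743.1053

1743.1053 units


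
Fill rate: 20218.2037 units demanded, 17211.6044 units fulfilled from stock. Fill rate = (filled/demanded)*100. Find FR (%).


FR = 17211.6044 / 20218.2037 * 100 = 85.1292

85.1292%


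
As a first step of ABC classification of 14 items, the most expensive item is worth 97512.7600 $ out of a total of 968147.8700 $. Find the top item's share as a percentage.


Top item = 97512.7600
Total = 968147.8700
Percentage = 97512.7600 / 968147.8700 * 100 = 10.0721

10.0721%


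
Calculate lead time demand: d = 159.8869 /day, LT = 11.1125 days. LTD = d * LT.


LTD = 159.8869 * 11.1125 = 1776.7432

1776.7432 units


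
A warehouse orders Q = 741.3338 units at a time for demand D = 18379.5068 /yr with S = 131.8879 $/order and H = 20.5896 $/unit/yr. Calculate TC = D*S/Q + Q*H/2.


Ordering cost = D*S/Q = 3269.8287
Holding cost = Q*H/2 = 7631.8832
TC = 3269.8287 + 7631.8832 = 10901.7119

10901.7119 $/yr


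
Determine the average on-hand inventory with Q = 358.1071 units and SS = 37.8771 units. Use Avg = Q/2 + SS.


Q/2 = 179.0536
Avg = 179.0536 + 37.8771 = 216.9307

216.9307 units


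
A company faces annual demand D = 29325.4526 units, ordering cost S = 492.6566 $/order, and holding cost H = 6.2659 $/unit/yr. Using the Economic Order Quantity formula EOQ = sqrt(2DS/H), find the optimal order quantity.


2*D*S = 2 * 29325.4526 * 492.6566 = 28894755.5428
2*D*S/H = 4611429.4104
EOQ = sqrt(4611429.4104) = 2147.4239

2147.4239 units


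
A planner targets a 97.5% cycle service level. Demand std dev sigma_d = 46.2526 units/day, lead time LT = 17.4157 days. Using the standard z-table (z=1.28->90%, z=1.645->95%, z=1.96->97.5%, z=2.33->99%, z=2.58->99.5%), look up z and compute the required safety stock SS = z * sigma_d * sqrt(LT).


From the table, SL = 97.5% corresponds to z = 1.96
sqrt(LT) = sqrt(17.4157) = 4.1732
SS = 1.96 * 46.2526 * 4.1732 = 378.3230

378.3230 units


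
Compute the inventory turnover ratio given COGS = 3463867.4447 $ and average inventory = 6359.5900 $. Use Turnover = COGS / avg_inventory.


Turnover = 3463867.4447 / 6359.5900 = 544.6684

544.6684


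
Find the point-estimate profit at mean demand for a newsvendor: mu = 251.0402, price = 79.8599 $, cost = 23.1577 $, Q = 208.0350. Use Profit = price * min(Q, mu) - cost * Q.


Sales at mu = min(208.0350, 251.0402) = 208.0350
Revenue = 79.8599 * 208.0350 = 16613.6543
Total cost = 23.1577 * 208.0350 = 4817.6121
Profit = 16613.6543 - 4817.6121 = 11796.0422

11796.0422 $


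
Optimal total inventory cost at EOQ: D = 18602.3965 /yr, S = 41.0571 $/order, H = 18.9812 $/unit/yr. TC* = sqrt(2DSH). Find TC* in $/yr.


2*D*S*H = 28994179.8339
TC* = sqrt(28994179.8339) = 5384.6244

5384.6244 $/yr


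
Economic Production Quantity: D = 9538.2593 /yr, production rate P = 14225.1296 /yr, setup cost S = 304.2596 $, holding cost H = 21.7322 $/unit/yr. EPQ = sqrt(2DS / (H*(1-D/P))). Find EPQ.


1 - D/P = 1 - 0.6705 = 0.3295
H*(1-D/P) = 7.1603
2DS = 5804213.9186
EPQ = sqrt(810611.9718) = 900.3399

900.3399 units


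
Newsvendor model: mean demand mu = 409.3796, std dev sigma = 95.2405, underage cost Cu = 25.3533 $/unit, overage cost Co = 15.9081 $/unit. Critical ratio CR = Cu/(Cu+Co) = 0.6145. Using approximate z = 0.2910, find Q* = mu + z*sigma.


CR = Cu/(Cu+Co) = 25.3533/(25.3533+15.9081) = 0.6145
z = 0.2910
Q* = 409.3796 + 0.2910 * 95.2405 = 437.0946

437.0946 units


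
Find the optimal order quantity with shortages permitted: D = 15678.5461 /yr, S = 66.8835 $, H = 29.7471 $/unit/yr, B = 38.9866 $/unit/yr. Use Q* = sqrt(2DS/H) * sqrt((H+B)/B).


sqrt(2DS/H) = 265.5248
sqrt((H+B)/B) = 1.3278
Q* = 265.5248 * 1.3278 = 352.5594

352.5594 units


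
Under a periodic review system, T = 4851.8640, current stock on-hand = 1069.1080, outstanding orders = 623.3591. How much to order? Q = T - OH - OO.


Inventory position = OH + OO = 1069.1080 + 623.3591 = 1692.4671
Q = 4851.8640 - 1692.4671 = 3159.3969

3159.3969 units


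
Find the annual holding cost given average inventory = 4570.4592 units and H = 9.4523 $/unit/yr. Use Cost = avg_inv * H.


Cost = 4570.4592 * 9.4523 = 43201.3515

43201.3515 $/yr


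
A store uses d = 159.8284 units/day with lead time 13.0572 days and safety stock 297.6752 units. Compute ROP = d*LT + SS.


d*LT = 159.8284 * 13.0572 = 2086.9114
ROP = 2086.9114 + 297.6752 = 2384.5866

2384.5866 units


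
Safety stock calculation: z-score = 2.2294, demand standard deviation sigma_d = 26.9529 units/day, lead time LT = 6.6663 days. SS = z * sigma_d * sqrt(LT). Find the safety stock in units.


sqrt(LT) = sqrt(6.6663) = 2.5819
SS = 2.2294 * 26.9529 * 2.5819 = 155.1443

155.1443 units


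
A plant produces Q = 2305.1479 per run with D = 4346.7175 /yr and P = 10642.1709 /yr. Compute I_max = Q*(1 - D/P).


D/P = 0.4084
1 - D/P = 0.5916
I_max = 2305.1479 * 0.5916 = 1363.6270

1363.6270 units


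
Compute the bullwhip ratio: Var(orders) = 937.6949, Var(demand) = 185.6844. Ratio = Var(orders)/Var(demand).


BW = 937.6949 / 185.6844 = 5.0499

5.0499


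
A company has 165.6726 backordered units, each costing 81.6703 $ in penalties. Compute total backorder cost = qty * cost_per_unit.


Total = 165.6726 * 81.6703 = 13530.5309

13530.5309 $


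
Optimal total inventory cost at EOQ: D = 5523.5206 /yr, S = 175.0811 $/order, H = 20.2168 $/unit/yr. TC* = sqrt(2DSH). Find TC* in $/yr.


2*D*S*H = 39101881.4783
TC* = sqrt(39101881.4783) = 6253.1497

6253.1497 $/yr


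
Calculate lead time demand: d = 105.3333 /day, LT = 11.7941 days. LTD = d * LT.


LTD = 105.3333 * 11.7941 = 1242.3115

1242.3115 units


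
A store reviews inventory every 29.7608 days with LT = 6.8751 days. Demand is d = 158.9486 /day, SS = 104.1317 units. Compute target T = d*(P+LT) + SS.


P + LT = 36.6359
d*(P+LT) = 158.9486 * 36.6359 = 5823.2250
T = 5823.2250 + 104.1317 = 5927.3567

5927.3567 units


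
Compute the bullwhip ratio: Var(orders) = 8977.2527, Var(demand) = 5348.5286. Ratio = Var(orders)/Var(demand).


BW = 8977.2527 / 5348.5286 = 1.6785

1.6785


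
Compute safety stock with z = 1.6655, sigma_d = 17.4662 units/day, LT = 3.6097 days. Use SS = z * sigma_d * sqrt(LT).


sqrt(LT) = sqrt(3.6097) = 1.8999
SS = 1.6655 * 17.4662 * 1.8999 = 55.2686

55.2686 units


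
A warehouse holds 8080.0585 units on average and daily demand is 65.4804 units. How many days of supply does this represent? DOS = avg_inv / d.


DOS = 8080.0585 / 65.4804 = 123.3966

123.3966 days


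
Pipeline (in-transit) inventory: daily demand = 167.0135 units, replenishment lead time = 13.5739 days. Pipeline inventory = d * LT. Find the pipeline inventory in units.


Pipeline = 167.0135 * 13.5739 = 2267.0245

2267.0245 units


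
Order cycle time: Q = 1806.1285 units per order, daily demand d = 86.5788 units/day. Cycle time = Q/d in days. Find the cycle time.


Cycle = 1806.1285 / 86.5788 = 20.8611

20.8611 days


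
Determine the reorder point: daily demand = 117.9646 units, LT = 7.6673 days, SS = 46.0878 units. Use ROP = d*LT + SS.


d*LT = 117.9646 * 7.6673 = 904.4700
ROP = 904.4700 + 46.0878 = 950.5578

950.5578 units


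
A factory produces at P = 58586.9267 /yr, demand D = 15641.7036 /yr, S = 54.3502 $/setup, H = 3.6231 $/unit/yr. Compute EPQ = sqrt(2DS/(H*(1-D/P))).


1 - D/P = 1 - 0.2670 = 0.7330
H*(1-D/P) = 2.6558
2DS = 1700259.4380
EPQ = sqrt(640207.4546) = 800.1296

800.1296 units


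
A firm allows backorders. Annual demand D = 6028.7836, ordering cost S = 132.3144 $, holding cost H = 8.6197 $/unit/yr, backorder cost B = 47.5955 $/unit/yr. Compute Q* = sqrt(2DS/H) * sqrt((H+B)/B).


sqrt(2DS/H) = 430.2168
sqrt((H+B)/B) = 1.0868
Q* = 430.2168 * 1.0868 = 467.5534

467.5534 units


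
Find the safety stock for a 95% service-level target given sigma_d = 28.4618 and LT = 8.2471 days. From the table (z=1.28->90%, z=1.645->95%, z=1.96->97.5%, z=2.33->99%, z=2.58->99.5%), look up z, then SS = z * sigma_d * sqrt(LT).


From the table, SL = 95% corresponds to z = 1.645
sqrt(LT) = sqrt(8.2471) = 2.8718
SS = 1.645 * 28.4618 * 2.8718 = 134.4556

134.4556 units


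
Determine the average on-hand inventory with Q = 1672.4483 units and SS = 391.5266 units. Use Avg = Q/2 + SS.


Q/2 = 836.2242
Avg = 836.2242 + 391.5266 = 1227.7507

1227.7507 units


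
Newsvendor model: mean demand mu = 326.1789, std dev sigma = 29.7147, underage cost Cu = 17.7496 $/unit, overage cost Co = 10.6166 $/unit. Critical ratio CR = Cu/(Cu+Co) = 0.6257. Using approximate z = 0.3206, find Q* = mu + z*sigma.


CR = Cu/(Cu+Co) = 17.7496/(17.7496+10.6166) = 0.6257
z = 0.3206
Q* = 326.1789 + 0.3206 * 29.7147 = 335.7054

335.7054 units


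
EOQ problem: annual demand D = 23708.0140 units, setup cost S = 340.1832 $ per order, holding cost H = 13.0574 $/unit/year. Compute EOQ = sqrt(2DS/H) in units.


2*D*S = 2 * 23708.0140 * 340.1832 = 16130136.1363
2*D*S/H = 1235325.2666
EOQ = sqrt(1235325.2666) = 1111.4519

1111.4519 units


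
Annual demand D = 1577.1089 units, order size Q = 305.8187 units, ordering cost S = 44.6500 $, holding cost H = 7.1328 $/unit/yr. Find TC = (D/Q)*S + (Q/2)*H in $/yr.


Ordering cost = D*S/Q = 230.2603
Holding cost = Q*H/2 = 1090.6718
TC = 230.2603 + 1090.6718 = 1320.9321

1320.9321 $/yr


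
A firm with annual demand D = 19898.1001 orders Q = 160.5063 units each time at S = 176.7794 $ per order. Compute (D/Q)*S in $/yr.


Number of orders = D/Q = 123.9708
Cost = 123.9708 * 176.7794 = 21915.4899

21915.4899 $/yr


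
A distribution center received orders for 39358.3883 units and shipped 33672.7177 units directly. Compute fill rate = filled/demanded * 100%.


FR = 33672.7177 / 39358.3883 * 100 = 85.5541

85.5541%


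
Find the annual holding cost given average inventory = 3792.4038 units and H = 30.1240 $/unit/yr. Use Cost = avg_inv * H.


Cost = 3792.4038 * 30.1240 = 114242.3721

114242.3721 $/yr


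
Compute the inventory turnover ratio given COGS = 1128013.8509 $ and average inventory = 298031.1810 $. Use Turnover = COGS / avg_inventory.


Turnover = 1128013.8509 / 298031.1810 = 3.7849

3.7849


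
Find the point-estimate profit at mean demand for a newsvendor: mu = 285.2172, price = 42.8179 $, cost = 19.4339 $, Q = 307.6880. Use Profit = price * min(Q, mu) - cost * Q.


Sales at mu = min(307.6880, 285.2172) = 285.2172
Revenue = 42.8179 * 285.2172 = 12212.4015
Total cost = 19.4339 * 307.6880 = 5979.5778
Profit = 12212.4015 - 5979.5778 = 6232.8237

6232.8237 $


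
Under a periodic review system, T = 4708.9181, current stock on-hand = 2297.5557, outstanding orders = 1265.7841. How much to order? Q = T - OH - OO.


Inventory position = OH + OO = 2297.5557 + 1265.7841 = 3563.3398
Q = 4708.9181 - 3563.3398 = 1145.5783

1145.5783 units


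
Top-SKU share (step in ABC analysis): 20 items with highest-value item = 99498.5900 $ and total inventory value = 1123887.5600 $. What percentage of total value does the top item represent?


Top item = 99498.5900
Total = 1123887.5600
Percentage = 99498.5900 / 1123887.5600 * 100 = 8.8531

8.8531%


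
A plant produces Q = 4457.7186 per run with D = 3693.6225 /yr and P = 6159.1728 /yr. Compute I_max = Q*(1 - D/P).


D/P = 0.5997
1 - D/P = 0.4003
I_max = 4457.7186 * 0.4003 = 1784.4489

1784.4489 units


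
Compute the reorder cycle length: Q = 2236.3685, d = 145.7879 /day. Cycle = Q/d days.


Cycle = 2236.3685 / 145.7879 = 15.3399

15.3399 days


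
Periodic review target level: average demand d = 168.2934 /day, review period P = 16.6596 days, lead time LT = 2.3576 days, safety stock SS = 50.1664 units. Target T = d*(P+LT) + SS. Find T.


P + LT = 19.0172
d*(P+LT) = 168.2934 * 19.0172 = 3200.4692
T = 3200.4692 + 50.1664 = 3250.6356

3250.6356 units


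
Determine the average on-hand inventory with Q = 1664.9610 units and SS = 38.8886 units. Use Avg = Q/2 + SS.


Q/2 = 832.4805
Avg = 832.4805 + 38.8886 = 871.3691

871.3691 units


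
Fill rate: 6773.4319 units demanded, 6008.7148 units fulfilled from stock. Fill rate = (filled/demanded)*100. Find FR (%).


FR = 6008.7148 / 6773.4319 * 100 = 88.7100

88.7100%


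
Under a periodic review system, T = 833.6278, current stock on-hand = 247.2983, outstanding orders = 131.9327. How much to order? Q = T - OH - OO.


Inventory position = OH + OO = 247.2983 + 131.9327 = 379.2310
Q = 833.6278 - 379.2310 = 454.3968

454.3968 units


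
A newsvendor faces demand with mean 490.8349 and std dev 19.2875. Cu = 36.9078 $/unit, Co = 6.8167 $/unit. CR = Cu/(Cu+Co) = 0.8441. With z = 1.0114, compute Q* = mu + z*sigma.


CR = Cu/(Cu+Co) = 36.9078/(36.9078+6.8167) = 0.8441
z = 1.0114
Q* = 490.8349 + 1.0114 * 19.2875 = 510.3423

510.3423 units


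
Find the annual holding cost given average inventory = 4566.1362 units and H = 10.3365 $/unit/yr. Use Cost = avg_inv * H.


Cost = 4566.1362 * 10.3365 = 47197.8668

47197.8668 $/yr


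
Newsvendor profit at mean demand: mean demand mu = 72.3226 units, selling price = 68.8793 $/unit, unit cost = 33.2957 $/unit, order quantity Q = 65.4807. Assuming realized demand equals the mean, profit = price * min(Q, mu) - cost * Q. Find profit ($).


Sales at mu = min(65.4807, 72.3226) = 65.4807
Revenue = 68.8793 * 65.4807 = 4510.2648
Total cost = 33.2957 * 65.4807 = 2180.2257
Profit = 4510.2648 - 2180.2257 = 2330.0390

2330.0390 $


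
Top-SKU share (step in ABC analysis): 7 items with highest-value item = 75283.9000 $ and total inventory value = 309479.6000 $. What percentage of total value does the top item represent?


Top item = 75283.9000
Total = 309479.6000
Percentage = 75283.9000 / 309479.6000 * 100 = 24.3260

24.3260%


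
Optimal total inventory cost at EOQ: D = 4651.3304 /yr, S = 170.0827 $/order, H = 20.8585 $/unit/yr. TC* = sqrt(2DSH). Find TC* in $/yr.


2*D*S*H = 33002770.6213
TC* = sqrt(33002770.6213) = 5744.8038

5744.8038 $/yr


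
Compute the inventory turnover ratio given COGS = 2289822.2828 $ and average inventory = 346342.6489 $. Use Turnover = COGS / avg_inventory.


Turnover = 2289822.2828 / 346342.6489 = 6.6114

6.6114


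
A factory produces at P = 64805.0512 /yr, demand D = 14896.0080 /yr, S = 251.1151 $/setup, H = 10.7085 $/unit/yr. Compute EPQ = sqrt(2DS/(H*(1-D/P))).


1 - D/P = 1 - 0.2299 = 0.7701
H*(1-D/P) = 8.2471
2DS = 7481225.0770
EPQ = sqrt(907138.6975) = 952.4383

952.4383 units


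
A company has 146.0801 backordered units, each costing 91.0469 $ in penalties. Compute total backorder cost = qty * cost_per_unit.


Total = 146.0801 * 91.0469 = 13300.1403

13300.1403 $


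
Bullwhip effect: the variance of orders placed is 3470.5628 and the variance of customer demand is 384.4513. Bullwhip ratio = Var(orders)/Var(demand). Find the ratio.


BW = 3470.5628 / 384.4513 = 9.0273

9.0273


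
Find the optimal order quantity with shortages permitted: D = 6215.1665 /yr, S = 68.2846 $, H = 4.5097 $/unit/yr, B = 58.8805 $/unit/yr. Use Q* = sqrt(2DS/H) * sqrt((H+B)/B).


sqrt(2DS/H) = 433.8393
sqrt((H+B)/B) = 1.0376
Q* = 433.8393 * 1.0376 = 450.1469

450.1469 units


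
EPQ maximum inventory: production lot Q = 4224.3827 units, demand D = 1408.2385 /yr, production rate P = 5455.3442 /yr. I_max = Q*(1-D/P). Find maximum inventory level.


D/P = 0.2581
1 - D/P = 0.7419
I_max = 4224.3827 * 0.7419 = 3133.9037

3133.9037 units


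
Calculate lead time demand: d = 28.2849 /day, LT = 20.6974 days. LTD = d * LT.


LTD = 28.2849 * 20.6974 = 585.4239

585.4239 units


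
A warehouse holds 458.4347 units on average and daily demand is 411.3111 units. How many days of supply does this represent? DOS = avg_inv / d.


DOS = 458.4347 / 411.3111 = 1.1146

1.1146 days


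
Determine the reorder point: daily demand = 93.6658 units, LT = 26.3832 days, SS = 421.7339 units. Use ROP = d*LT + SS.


d*LT = 93.6658 * 26.3832 = 2471.2035
ROP = 2471.2035 + 421.7339 = 2892.9374

2892.9374 units


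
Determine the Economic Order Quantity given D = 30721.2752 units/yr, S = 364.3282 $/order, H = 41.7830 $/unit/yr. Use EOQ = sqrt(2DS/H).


2*D*S = 2 * 30721.2752 * 364.3282 = 22385253.7906
2*D*S/H = 535750.2762
EOQ = sqrt(535750.2762) = 731.9496

731.9496 units


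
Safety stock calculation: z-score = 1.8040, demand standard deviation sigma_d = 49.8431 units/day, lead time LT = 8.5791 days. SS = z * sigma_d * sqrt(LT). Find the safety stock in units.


sqrt(LT) = sqrt(8.5791) = 2.9290
SS = 1.8040 * 49.8431 * 2.9290 = 263.3677

263.3677 units


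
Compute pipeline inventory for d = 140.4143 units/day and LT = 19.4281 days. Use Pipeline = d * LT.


Pipeline = 140.4143 * 19.4281 = 2727.9831

2727.9831 units


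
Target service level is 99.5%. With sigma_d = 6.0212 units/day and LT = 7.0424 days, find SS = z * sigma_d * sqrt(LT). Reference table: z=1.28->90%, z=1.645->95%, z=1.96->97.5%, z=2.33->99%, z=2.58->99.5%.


From the table, SL = 99.5% corresponds to z = 2.58
sqrt(LT) = sqrt(7.0424) = 2.6538
SS = 2.58 * 6.0212 * 2.6538 = 41.2252

41.2252 units
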